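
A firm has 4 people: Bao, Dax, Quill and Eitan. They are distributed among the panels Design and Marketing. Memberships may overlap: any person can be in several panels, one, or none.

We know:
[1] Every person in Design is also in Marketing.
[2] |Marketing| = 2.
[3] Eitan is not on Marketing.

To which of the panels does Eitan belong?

From (3): Eitan ∉ Marketing.
(1) contrapositive: Eitan ∉ Design.

Eitan: none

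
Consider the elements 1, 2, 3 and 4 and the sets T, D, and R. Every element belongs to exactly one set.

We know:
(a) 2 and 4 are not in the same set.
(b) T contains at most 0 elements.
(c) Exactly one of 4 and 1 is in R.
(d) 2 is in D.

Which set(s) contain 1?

From (d): 2 ∈ D.
(a): 4 ∉ D.
(b): T already has 0, so the rest are out.
Only one set left: 4 ∈ R.
(c) (exactly one): 1 ∉ R.
Only one set left: 1 ∈ D.

1: D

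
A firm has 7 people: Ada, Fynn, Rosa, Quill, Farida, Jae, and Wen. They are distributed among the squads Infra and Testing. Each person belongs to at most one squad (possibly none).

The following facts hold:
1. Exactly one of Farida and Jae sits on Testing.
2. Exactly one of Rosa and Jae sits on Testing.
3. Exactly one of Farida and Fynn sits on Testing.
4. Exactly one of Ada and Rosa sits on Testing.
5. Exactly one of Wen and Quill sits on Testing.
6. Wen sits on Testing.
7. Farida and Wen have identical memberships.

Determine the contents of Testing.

From (6): Wen ∈ Testing.
(5) (exactly one): Quill ∉ Testing.
(7): Farida matches Wen: Farida ∉ Infra.
(7): Farida matches Wen: Farida ∈ Testing.
(1) (exactly one): Jae ∉ Testing.
(2) (exactly one): Rosa ∈ Testing.
(3) (exactly one): Fynn ∉ Testing.
(4) (exactly one): Ada ∉ Testing.

Testing = {Farida, Rosa, Wen}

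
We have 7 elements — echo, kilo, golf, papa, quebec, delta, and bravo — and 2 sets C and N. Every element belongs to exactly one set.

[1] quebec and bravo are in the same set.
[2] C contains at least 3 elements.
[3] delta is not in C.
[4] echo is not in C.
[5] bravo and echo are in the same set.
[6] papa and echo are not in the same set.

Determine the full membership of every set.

From (3): delta ∉ C.
From (4): echo ∉ C.
(5): bravo matches echo: bravo ∉ C.
Only one set left: echo ∈ N.
Only one set left: delta ∈ N.
Only one set left: bravo ∈ N.
(1): quebec matches bravo: quebec ∉ C.
(1): quebec matches bravo: quebec ∈ N.
(2): only 3 candidates remain for C, so all are in.

C = {golf, kilo, papa}; N = {bravo, delta, echo, quebec}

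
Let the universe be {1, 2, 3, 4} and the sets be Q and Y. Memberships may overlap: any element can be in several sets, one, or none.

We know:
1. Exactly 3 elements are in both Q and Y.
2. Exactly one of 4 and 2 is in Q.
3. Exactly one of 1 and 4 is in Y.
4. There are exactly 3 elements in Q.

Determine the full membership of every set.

Q = {1, 2, 3}; Y = {1, 2, 3}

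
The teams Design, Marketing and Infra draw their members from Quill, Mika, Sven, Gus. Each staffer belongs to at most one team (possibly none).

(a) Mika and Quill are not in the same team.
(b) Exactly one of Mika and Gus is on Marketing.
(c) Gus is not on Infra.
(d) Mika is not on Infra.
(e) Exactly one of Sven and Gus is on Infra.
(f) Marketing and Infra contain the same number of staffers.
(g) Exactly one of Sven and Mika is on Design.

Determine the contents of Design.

From (c): Gus ∉ Infra.
From (d): Mika ∉ Infra.
(e) (exactly one): Sven ∈ Infra.
(g) (exactly one): Mika ∈ Design.
(a): Quill ∉ Design.
(b) (exactly one): Gus ∈ Marketing.

Design = {Mika}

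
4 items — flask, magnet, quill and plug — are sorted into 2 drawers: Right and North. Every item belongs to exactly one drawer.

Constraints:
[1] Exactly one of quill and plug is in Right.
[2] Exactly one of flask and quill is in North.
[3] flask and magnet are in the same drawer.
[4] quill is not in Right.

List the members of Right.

From (4): quill ∉ Right.
(1) (exactly one): plug ∈ Right.
Only one drawer left: quill ∈ North.
(2) (exactly one): flask ∉ North.
(3): magnet matches flask: magnet ∉ North.
Only one drawer left: flask ∈ Right.
Only one drawer left: magnet ∈ Right.

Right = {flask, magnet, plug}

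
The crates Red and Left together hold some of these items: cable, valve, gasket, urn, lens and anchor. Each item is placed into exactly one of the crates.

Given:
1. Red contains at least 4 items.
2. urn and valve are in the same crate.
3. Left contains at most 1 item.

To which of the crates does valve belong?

valve: Red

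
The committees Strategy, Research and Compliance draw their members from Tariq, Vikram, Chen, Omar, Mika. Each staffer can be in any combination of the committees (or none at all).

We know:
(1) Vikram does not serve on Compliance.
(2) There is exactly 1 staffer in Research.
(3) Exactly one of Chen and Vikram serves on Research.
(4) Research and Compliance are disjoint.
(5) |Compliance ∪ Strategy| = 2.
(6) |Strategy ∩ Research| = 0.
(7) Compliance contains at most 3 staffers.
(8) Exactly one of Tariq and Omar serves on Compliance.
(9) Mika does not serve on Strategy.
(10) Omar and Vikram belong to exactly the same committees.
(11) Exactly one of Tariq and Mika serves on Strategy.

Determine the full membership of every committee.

Strategy = {Tariq}; Research = {Chen}; Compliance = {Mika, Tariq}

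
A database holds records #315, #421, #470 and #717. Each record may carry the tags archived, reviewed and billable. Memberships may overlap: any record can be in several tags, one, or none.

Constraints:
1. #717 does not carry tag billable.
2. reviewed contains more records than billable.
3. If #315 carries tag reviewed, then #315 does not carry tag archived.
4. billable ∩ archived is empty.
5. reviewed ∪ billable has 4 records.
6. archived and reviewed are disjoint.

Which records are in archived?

archived = {}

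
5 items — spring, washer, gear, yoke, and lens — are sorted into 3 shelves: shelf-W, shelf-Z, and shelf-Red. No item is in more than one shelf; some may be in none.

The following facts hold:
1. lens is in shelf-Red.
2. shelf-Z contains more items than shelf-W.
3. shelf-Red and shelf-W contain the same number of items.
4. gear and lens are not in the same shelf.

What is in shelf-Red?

shelf-Red = {lens}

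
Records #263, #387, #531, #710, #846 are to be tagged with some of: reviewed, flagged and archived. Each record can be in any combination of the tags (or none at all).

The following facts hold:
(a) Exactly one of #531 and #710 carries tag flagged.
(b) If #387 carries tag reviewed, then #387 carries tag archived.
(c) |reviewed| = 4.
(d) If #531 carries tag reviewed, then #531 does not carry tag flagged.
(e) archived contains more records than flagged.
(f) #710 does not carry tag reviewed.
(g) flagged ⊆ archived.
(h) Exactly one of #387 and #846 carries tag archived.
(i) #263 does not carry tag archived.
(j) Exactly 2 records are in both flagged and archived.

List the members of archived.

archived = {#387, #531, #710}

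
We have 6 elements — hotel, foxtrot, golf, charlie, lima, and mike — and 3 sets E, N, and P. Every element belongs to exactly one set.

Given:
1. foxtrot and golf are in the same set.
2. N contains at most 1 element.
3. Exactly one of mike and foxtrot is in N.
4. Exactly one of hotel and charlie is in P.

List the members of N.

N = {mike}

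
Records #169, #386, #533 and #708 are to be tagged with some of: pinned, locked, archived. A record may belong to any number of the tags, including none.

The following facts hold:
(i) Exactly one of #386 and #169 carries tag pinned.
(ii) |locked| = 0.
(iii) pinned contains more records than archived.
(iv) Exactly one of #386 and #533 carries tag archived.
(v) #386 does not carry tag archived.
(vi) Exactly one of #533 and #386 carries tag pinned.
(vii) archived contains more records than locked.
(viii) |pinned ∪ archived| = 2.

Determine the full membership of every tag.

pinned = {#169, #533}; locked = {}; archived = {#533}

From (v): #386 ∉ archived.
(ii): locked already has 0, so the rest are out.
(iv) (exactly one): #533 ∈ archived.
Suppose #169 ∉ pinned: no assignment then satisfies all the clues, so #169 ∈ pinned.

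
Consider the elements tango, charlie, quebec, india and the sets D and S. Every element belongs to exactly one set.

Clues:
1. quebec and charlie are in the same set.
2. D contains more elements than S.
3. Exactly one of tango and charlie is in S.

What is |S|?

1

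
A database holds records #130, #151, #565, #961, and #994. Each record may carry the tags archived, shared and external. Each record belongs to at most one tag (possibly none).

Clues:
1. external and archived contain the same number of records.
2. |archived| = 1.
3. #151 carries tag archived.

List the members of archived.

archived = {#151}

From (3): #151 ∈ archived.
(2): archived already has 1, so the rest are out.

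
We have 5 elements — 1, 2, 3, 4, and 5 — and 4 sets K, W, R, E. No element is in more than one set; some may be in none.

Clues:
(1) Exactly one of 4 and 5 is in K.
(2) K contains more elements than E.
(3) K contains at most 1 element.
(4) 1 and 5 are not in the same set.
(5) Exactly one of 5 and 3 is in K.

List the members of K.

K = {5}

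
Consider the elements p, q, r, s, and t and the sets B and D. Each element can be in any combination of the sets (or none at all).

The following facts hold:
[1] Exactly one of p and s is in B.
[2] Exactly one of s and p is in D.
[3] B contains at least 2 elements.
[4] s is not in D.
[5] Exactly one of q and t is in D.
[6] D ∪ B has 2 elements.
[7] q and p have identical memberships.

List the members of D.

From (4): s ∉ D.
(2) (exactly one): p ∈ D.
(7): q matches p: q ∈ D.
(5) (exactly one): t ∉ D.
Suppose r ∈ D: no assignment then satisfies all the clues, so r ∉ D.

D = {p, q}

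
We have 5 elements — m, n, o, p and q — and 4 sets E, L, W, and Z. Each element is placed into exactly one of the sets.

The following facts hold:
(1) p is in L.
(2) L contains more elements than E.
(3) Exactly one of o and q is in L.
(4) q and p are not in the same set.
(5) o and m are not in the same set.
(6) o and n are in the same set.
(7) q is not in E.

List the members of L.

L = {n, o, p}

From (1): p ∈ L.
From (7): q ∉ E.
(4): q ∉ L.
(3) (exactly one): o ∈ L.
(5): m ∉ L.
(6): n matches o: n ∉ E.
(6): n matches o: n ∈ L.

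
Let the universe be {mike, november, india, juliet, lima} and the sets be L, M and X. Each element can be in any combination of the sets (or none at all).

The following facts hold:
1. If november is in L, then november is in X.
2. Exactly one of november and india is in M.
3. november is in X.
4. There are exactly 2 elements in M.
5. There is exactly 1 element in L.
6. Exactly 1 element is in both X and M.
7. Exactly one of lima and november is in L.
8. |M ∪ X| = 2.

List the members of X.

X = {november}

From (3): november ∈ X.
Suppose mike ∈ X: no assignment then satisfies all the clues, so mike ∉ X.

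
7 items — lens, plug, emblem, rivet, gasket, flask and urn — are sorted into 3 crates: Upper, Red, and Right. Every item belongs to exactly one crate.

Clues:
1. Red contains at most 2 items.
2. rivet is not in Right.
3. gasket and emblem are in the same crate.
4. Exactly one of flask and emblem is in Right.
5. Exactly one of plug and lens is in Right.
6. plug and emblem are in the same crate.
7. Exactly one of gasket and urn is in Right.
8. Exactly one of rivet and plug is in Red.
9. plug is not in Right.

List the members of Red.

Red = {rivet}

From (2): rivet ∉ Right.
From (9): plug ∉ Right.
(5) (exactly one): lens ∈ Right.
(6): emblem matches plug: emblem ∉ Right.
(3): gasket matches emblem: gasket ∉ Right.
(4) (exactly one): flask ∈ Right.
(7) (exactly one): urn ∈ Right.
Suppose plug ∈ Red: no assignment then satisfies all the clues, so plug ∉ Red.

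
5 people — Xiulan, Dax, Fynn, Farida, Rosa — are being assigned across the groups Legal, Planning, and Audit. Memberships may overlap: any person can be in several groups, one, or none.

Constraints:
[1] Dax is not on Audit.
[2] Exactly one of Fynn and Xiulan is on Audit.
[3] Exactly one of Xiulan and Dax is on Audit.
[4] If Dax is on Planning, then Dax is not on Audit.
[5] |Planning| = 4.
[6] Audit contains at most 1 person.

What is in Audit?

Audit = {Xiulan}

From (1): Dax ∉ Audit.
(3) (exactly one): Xiulan ∈ Audit.
(6): Audit already has 1, so the rest are out.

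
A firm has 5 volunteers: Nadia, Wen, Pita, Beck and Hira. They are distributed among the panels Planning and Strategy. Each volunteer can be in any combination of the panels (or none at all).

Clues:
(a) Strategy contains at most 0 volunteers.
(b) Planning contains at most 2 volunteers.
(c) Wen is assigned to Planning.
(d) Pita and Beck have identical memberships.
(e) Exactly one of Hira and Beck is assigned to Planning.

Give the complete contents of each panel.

Planning = {Hira, Wen}; Strategy = {}

From (c): Wen ∈ Planning.
(a): Strategy already has 0, so the rest are out.
Suppose Nadia ∈ Planning: no assignment then satisfies all the clues, so Nadia ∉ Planning.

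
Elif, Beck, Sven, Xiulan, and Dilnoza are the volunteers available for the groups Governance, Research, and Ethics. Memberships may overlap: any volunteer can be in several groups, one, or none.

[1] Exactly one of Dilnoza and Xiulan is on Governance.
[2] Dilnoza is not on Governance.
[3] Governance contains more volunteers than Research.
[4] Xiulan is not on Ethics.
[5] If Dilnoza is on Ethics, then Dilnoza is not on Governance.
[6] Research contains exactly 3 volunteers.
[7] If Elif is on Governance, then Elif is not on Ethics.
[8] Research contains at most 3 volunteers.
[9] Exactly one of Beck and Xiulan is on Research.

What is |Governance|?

4

From (2): Dilnoza ∉ Governance.
From (4): Xiulan ∉ Ethics.
(1) (exactly one): Xiulan ∈ Governance.
Suppose Elif ∉ Governance: no assignment then satisfies all the clues, so Elif ∈ Governance.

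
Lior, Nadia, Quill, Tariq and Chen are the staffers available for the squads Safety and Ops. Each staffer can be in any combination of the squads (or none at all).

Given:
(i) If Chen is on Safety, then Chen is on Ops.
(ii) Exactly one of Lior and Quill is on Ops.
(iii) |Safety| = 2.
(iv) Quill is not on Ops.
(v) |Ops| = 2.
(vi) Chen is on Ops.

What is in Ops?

From (iv): Quill ∉ Ops.
From (vi): Chen ∈ Ops.
(ii) (exactly one): Lior ∈ Ops.
(v): Ops already has 2, so the rest are out.

Ops = {Chen, Lior}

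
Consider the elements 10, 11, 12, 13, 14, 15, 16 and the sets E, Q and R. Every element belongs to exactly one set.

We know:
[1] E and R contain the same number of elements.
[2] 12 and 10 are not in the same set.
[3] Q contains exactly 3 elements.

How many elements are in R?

2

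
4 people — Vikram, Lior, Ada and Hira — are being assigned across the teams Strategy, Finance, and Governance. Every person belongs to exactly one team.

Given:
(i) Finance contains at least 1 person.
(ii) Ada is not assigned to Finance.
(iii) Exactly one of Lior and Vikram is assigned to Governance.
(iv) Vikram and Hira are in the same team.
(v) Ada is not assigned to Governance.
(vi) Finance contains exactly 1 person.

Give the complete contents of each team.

From (ii): Ada ∉ Finance.
From (v): Ada ∉ Governance.
Only one team left: Ada ∈ Strategy.
Suppose Vikram ∈ Strategy: no assignment then satisfies all the clues, so Vikram ∉ Strategy.

Strategy = {Ada}; Finance = {Lior}; Governance = {Hira, Vikram}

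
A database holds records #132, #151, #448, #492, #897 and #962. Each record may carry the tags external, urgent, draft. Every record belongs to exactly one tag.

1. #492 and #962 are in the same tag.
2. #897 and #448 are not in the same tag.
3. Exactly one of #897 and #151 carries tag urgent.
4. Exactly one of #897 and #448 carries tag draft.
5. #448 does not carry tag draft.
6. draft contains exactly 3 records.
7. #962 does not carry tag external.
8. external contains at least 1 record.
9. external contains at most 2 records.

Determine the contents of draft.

draft = {#492, #897, #962}

From (5): #448 ∉ draft.
From (7): #962 ∉ external.
(1): #492 matches #962: #492 ∉ external.
(4) (exactly one): #897 ∈ draft.
(3) (exactly one): #151 ∈ urgent.
Suppose #132 ∈ draft: no assignment then satisfies all the clues, so #132 ∉ draft.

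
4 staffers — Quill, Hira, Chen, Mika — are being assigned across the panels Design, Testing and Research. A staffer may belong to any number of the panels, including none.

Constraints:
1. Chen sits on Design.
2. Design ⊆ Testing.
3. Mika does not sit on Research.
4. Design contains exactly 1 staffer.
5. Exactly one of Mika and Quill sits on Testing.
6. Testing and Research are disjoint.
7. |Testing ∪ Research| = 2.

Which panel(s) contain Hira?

From (1): Chen ∈ Design.
From (3): Mika ∉ Research.
(2) with Chen ∈ Design: Chen ∈ Testing.
(4): Design already has 1, so the rest are out.
(6) (disjoint): Chen ∉ Research.
Suppose Hira ∈ Testing: no assignment then satisfies all the clues, so Hira ∉ Testing.

Hira: none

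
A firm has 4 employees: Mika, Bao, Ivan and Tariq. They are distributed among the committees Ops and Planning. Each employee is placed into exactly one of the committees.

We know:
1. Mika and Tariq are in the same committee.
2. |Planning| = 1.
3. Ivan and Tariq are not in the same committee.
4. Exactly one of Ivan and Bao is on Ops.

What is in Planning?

Planning = {Ivan}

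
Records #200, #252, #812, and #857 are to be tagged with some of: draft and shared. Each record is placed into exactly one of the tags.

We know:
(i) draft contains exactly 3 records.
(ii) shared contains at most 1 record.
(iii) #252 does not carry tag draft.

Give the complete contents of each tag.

From (iii): #252 ∉ draft.
(i): only 3 candidates remain for draft, so all are in.
Only one tag left: #252 ∈ shared.

draft = {#200, #812, #857}; shared = {#252}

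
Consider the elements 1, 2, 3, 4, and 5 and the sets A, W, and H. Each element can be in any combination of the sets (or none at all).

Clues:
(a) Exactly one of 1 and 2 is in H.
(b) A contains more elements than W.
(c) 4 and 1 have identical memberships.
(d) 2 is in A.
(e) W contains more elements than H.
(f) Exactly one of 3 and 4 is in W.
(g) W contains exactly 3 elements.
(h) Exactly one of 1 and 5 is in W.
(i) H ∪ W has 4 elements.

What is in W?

W = {1, 2, 4}

From (d): 2 ∈ A.
Suppose 1 ∉ W: no assignment then satisfies all the clues, so 1 ∈ W.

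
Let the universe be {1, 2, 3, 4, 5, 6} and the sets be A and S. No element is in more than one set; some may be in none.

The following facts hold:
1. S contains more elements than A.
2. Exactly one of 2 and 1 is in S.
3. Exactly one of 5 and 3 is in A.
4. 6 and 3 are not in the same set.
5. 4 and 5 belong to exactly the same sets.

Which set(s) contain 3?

3: A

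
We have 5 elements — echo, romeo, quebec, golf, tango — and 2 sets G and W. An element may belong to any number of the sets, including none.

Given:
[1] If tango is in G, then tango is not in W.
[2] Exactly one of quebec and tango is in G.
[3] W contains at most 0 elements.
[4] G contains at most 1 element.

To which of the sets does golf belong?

golf: none

(3): W already has 0, so the rest are out.
Suppose golf ∈ G: no assignment then satisfies all the clues, so golf ∉ G.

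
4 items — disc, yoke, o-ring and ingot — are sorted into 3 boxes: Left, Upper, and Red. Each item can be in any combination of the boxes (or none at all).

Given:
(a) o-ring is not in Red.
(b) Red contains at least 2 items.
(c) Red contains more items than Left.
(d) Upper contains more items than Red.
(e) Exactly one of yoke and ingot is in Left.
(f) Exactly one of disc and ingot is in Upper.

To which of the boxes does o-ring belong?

o-ring: Upper

From (a): o-ring ∉ Red.
Suppose o-ring ∈ Left: no assignment then satisfies all the clues, so o-ring ∉ Left.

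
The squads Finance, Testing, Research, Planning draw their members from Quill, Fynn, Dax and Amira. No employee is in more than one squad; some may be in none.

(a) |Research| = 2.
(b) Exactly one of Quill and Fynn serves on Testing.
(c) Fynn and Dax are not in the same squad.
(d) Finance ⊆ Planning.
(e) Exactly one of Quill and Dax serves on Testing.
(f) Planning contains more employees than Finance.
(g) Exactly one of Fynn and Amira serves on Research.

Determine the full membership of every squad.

Finance = {}; Testing = {Quill}; Research = {Amira, Dax}; Planning = {Fynn}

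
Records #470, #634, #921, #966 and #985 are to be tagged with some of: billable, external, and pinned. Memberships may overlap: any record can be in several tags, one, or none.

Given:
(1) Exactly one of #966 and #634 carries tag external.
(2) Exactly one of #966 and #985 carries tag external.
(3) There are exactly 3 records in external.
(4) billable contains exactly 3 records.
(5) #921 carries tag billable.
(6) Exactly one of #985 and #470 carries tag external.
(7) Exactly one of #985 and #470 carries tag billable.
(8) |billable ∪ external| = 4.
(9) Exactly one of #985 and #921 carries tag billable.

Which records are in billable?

billable = {#470, #634, #921}

From (5): #921 ∈ billable.
(9) (exactly one): #985 ∉ billable.
(7) (exactly one): #470 ∈ billable.
Suppose #634 ∉ billable: no assignment then satisfies all the clues, so #634 ∈ billable.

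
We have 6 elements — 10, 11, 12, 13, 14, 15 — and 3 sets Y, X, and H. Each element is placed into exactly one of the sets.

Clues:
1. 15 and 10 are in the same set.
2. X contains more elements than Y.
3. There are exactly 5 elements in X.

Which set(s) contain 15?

15: X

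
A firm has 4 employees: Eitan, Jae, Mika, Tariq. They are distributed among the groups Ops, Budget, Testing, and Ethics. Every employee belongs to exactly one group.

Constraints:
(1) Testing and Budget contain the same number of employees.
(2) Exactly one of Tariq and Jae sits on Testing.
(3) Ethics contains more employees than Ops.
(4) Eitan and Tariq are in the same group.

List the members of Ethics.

Ethics = {Eitan, Tariq}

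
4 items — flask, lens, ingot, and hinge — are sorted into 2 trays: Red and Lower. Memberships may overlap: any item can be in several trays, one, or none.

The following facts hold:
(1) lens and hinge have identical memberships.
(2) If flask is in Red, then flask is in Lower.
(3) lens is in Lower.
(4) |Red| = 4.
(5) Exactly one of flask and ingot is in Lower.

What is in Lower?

Lower = {flask, hinge, lens}

From (3): lens ∈ Lower.
(1): hinge matches lens: hinge ∈ Lower.
(4): only 4 candidates remain for Red, so all are in.
(2): flask ∈ Lower.
(5) (exactly one): ingot ∉ Lower.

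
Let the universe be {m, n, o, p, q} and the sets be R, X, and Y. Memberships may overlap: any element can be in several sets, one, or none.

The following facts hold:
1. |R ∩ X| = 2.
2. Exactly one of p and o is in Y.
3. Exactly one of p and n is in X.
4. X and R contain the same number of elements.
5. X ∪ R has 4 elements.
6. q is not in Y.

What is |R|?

3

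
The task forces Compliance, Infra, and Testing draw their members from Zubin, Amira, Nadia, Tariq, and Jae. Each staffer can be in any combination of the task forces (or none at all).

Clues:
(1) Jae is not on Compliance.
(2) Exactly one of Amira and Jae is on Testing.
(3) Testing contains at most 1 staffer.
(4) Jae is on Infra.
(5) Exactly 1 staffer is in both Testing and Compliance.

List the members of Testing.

Testing = {Amira}

From (1): Jae ∉ Compliance.
From (4): Jae ∈ Infra.
Suppose Zubin ∈ Testing: no assignment then satisfies all the clues, so Zubin ∉ Testing.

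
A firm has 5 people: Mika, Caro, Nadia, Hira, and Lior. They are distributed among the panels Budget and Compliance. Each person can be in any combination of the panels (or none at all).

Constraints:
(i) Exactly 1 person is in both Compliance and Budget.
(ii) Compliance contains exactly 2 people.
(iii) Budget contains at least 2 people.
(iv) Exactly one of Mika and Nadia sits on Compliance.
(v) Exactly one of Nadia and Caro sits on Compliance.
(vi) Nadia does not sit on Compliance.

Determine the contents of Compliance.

Compliance = {Caro, Mika}

From (vi): Nadia ∉ Compliance.
(iv) (exactly one): Mika ∈ Compliance.
(v) (exactly one): Caro ∈ Compliance.
(ii): Compliance already has 2, so the rest are out.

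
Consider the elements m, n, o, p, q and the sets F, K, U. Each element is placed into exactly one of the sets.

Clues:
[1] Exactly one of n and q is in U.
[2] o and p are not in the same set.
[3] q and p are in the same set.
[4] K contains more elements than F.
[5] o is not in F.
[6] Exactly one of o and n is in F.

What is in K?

K = {m, o}

From (5): o ∉ F.
(6) (exactly one): n ∈ F.
(1) (exactly one): q ∈ U.
(3): p matches q: p ∉ F.
(3): p matches q: p ∉ K.
(3): p matches q: p ∈ U.
(2): o ∉ U.
Only one set left: o ∈ K.
Suppose m ∉ K: no assignment then satisfies all the clues, so m ∈ K.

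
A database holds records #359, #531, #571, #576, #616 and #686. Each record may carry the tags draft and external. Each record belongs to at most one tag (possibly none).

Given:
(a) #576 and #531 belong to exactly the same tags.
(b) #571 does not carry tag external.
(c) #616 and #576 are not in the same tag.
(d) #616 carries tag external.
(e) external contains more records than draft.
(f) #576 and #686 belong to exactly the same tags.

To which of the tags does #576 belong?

#576: none

From (b): #571 ∉ external.
From (d): #616 ∈ external.
(c): #576 ∉ external.
(f): #686 matches #576: #686 ∉ external.
(a): #531 matches #576: #531 ∉ external.
Suppose #576 ∈ draft: no assignment then satisfies all the clues, so #576 ∉ draft.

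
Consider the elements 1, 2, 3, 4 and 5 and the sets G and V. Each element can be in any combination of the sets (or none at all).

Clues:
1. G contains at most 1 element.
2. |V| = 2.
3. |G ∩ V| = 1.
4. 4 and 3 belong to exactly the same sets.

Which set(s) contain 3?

3: none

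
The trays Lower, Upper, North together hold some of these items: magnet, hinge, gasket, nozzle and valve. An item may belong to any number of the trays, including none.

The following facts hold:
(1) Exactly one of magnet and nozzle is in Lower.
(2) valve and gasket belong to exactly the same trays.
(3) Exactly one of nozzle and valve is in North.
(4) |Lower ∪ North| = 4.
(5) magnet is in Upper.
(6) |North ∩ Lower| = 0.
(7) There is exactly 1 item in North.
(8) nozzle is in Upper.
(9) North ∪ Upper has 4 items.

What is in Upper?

From (5): magnet ∈ Upper.
From (8): nozzle ∈ Upper.
Suppose hinge ∈ Upper: no assignment then satisfies all the clues, so hinge ∉ Upper.

Upper = {gasket, magnet, nozzle, valve}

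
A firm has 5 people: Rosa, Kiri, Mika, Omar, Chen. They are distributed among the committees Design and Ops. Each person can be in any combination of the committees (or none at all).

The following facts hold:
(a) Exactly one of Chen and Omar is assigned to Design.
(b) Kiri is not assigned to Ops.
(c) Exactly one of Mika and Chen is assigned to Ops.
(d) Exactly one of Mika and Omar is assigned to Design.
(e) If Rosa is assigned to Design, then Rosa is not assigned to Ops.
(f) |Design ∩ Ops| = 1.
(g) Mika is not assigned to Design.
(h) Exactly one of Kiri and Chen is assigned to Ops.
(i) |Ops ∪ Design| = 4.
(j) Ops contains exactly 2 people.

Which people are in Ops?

Ops = {Chen, Omar}

From (b): Kiri ∉ Ops.
From (g): Mika ∉ Design.
(d) (exactly one): Omar ∈ Design.
(h) (exactly one): Chen ∈ Ops.
(a) (exactly one): Chen ∉ Design.
(c) (exactly one): Mika ∉ Ops.
Suppose Rosa ∈ Ops: no assignment then satisfies all the clues, so Rosa ∉ Ops.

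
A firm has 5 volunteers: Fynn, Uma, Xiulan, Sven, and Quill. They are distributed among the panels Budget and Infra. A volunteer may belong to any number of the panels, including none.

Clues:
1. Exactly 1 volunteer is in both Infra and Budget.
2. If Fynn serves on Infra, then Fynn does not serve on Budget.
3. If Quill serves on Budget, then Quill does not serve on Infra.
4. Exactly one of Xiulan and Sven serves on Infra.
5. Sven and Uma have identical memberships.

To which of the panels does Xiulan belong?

Xiulan: Budget, Infra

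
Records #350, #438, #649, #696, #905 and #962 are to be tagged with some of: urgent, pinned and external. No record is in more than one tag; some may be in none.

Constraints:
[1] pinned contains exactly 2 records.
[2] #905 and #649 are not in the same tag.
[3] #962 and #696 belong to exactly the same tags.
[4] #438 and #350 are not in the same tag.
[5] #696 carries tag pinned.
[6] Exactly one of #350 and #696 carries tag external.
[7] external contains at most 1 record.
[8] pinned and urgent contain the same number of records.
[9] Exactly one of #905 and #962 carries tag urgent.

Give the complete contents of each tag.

From (5): #696 ∈ pinned.
(3): #962 matches #696: #962 ∉ urgent.
(3): #962 matches #696: #962 ∈ pinned.
(6) (exactly one): #350 ∈ external.
(7): external already has 1, so the rest are out.
(9) (exactly one): #905 ∈ urgent.
(1): pinned already has 2, so the rest are out.
(2): #649 ∉ urgent.
Suppose #438 ∉ urgent: no assignment then satisfies all the clues, so #438 ∈ urgent.

urgent = {#438, #905}; pinned = {#696, #962}; external = {#350}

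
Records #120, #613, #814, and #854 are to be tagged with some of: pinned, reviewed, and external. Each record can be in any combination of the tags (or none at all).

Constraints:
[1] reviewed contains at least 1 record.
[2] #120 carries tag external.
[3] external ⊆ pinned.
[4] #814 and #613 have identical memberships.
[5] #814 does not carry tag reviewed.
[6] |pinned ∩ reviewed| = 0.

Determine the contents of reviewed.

reviewed = {#854}

From (2): #120 ∈ external.
From (5): #814 ∉ reviewed.
(3) with #120 ∈ external: #120 ∈ pinned.
(4): #613 matches #814: #613 ∉ reviewed.
Suppose #120 ∈ reviewed: no assignment then satisfies all the clues, so #120 ∉ reviewed.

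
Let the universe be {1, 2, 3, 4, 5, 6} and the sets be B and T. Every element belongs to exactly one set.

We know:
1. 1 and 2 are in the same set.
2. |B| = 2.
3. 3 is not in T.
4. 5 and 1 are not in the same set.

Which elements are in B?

B = {3, 5}

From (3): 3 ∉ T.
Only one set left: 3 ∈ B.
Suppose 1 ∈ B: no assignment then satisfies all the clues, so 1 ∉ B.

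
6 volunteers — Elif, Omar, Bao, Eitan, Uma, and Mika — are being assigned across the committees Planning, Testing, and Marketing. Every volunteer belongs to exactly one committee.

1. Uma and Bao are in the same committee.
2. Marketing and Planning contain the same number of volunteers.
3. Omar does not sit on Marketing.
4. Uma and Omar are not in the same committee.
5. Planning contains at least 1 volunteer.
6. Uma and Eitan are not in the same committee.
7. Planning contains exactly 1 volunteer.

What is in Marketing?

Marketing = {Eitan}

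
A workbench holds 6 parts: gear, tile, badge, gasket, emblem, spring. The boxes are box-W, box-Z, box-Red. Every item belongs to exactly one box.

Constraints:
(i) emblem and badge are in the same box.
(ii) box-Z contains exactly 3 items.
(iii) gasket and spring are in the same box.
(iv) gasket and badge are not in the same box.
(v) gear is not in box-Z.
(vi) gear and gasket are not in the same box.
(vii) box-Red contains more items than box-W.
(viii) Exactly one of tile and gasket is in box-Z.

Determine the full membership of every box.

box-W = {gear}; box-Z = {badge, emblem, tile}; box-Red = {gasket, spring}

From (v): gear ∉ box-Z.
Suppose gear ∉ box-W: no assignment then satisfies all the clues, so gear ∈ box-W.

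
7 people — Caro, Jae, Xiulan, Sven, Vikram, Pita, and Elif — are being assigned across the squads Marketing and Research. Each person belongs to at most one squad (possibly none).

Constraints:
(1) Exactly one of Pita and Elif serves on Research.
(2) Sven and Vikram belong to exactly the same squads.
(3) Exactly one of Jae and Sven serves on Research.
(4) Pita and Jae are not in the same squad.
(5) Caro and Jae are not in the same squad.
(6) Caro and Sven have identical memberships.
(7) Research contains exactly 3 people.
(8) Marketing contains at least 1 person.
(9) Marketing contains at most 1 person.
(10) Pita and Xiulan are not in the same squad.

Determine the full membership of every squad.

Marketing = {Pita}; Research = {Elif, Jae, Xiulan}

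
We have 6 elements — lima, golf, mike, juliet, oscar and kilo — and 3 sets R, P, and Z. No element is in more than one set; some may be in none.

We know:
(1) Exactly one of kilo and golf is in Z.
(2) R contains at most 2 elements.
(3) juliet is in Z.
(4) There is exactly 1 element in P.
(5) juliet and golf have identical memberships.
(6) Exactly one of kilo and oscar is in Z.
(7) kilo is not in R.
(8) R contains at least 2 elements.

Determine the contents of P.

P = {kilo}

From (3): juliet ∈ Z.
From (7): kilo ∉ R.
(5): golf matches juliet: golf ∉ R.
(5): golf matches juliet: golf ∉ P.
(5): golf matches juliet: golf ∈ Z.
(1) (exactly one): kilo ∉ Z.
(6) (exactly one): oscar ∈ Z.
(8): only 2 candidates remain for R, so all are in.
(4): only 1 candidates remain for P, so all are in.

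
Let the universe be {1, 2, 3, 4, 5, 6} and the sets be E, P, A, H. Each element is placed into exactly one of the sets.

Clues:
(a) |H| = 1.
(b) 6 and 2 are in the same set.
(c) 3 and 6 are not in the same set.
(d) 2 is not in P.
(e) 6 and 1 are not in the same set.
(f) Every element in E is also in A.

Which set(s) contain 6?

6: A

From (d): 2 ∉ P.
(b): 6 matches 2: 6 ∉ P.
Suppose 6 ∈ E: no assignment then satisfies all the clues, so 6 ∉ E.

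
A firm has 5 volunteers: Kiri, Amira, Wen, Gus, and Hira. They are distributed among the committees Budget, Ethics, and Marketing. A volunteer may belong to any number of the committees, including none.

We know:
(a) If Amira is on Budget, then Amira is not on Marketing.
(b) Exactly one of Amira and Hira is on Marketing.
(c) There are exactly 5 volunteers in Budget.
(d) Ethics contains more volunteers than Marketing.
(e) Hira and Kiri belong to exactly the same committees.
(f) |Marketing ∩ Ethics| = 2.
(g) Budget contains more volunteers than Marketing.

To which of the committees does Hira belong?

(c): only 5 candidates remain for Budget, so all are in.
(a): Amira ∉ Marketing.
(b) (exactly one): Hira ∈ Marketing.
(e): Kiri matches Hira: Kiri ∈ Marketing.
Suppose Hira ∉ Ethics: no assignment then satisfies all the clues, so Hira ∈ Ethics.

Hira: Budget, Ethics, Marketing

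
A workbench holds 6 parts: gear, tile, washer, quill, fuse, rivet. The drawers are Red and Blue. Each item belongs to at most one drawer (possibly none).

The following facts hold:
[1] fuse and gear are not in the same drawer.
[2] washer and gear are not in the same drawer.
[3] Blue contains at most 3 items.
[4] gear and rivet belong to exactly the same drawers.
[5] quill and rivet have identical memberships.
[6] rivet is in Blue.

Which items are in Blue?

From (6): rivet ∈ Blue.
(4): gear matches rivet: gear ∉ Red.
(4): gear matches rivet: gear ∈ Blue.
(5): quill matches rivet: quill ∉ Red.
(5): quill matches rivet: quill ∈ Blue.
(1): fuse ∉ Blue.
(2): washer ∉ Blue.
(3): Blue already has 3, so the rest are out.

Blue = {gear, quill, rivet}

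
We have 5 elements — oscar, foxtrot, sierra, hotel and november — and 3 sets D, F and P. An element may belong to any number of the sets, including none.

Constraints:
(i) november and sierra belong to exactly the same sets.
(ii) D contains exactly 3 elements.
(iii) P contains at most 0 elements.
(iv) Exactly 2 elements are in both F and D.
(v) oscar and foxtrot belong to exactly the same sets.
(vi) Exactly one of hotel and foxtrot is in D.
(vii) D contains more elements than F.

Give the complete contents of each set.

D = {hotel, november, sierra}; F = {november, sierra}; P = {}

(iii): P already has 0, so the rest are out.
Suppose oscar ∈ D: no assignment then satisfies all the clues, so oscar ∉ D.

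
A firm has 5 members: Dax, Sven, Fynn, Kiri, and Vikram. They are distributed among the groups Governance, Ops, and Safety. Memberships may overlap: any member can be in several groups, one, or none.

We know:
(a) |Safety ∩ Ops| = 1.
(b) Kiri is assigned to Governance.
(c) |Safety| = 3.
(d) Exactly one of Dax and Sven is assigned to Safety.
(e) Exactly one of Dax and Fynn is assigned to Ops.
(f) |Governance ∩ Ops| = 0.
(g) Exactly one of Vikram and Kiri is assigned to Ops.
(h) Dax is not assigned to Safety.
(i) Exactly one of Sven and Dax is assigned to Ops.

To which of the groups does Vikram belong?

Vikram: Ops, Safety

From (b): Kiri ∈ Governance.
From (h): Dax ∉ Safety.
(d) (exactly one): Sven ∈ Safety.
Suppose Vikram ∈ Governance: no assignment then satisfies all the clues, so Vikram ∉ Governance.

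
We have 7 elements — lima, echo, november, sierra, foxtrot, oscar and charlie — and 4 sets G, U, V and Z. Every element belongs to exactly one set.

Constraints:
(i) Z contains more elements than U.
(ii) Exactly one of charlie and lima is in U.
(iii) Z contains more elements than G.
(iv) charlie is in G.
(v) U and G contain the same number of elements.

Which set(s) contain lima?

From (iv): charlie ∈ G.
(ii) (exactly one): lima ∈ U.

lima: U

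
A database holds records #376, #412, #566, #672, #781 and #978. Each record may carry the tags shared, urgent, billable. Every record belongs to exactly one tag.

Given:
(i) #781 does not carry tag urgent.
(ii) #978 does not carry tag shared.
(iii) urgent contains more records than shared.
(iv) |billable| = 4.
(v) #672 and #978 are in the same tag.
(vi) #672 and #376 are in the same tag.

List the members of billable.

billable = {#376, #672, #781, #978}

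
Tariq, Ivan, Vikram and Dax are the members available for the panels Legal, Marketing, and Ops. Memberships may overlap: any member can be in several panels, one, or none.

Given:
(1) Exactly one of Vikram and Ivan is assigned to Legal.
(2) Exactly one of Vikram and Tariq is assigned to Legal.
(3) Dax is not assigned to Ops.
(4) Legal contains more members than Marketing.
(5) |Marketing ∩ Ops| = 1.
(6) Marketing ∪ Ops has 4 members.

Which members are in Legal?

Legal = {Dax, Ivan, Tariq}

From (3): Dax ∉ Ops.
Suppose Tariq ∉ Legal: no assignment then satisfies all the clues, so Tariq ∈ Legal.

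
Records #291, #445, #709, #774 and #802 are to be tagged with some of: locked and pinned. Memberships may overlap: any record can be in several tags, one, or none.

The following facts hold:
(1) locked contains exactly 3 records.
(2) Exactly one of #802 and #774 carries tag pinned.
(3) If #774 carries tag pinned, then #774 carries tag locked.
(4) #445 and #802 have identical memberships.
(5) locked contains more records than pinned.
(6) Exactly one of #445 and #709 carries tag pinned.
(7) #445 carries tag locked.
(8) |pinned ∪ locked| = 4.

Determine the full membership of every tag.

locked = {#445, #774, #802}; pinned = {#709, #774}

From (7): #445 ∈ locked.
(4): #802 matches #445: #802 ∈ locked.
Suppose #291 ∈ locked: no assignment then satisfies all the clues, so #291 ∉ locked.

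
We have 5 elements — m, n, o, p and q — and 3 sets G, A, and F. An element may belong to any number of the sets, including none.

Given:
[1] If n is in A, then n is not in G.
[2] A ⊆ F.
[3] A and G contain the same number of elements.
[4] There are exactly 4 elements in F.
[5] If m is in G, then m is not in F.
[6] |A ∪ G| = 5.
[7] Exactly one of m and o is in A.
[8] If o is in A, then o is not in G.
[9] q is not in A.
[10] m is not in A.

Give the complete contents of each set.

G = {m, p, q}; A = {n, o, p}; F = {n, o, p, q}

From (9): q ∉ A.
From (10): m ∉ A.
(7) (exactly one): o ∈ A.
(8): o ∉ G.
(2) with o ∈ A: o ∈ F.
Suppose m ∉ G: no assignment then satisfies all the clues, so m ∈ G.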